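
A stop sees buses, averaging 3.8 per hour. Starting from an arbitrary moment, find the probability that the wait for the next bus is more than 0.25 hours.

0.3867

The wait for the next event is exponential with rate λ = 3.8 per hour.
P(T > 0.25) = e^(−λt) = e^(−3.8 × 0.25) = e^(−0.95) ≈ 0.3867.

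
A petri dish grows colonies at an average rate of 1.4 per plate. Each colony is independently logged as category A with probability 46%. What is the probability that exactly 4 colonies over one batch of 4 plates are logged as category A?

Thinning: the colonies that are logged as category A themselves form a Poisson process with rate 0.46 × 1.4 = 0.644 per plate.
Over the interval, μ = 0.644 × 4 = 2.576 (a batch of 4 plates = 4 plates).
P(N = 4) = e^(−2.576) · 2.576^4/4! ≈ 0.1396.

0.1396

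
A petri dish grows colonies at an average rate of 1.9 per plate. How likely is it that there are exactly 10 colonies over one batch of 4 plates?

0.0887

Over the interval, μ = 1.9 × 4 = 7.6 (a batch of 4 plates = 4 plates).
P(N = 10) = e^(−μ) μ^10/10! = e^(−7.6) · 7.6^10/3628800 ≈ 0.0887.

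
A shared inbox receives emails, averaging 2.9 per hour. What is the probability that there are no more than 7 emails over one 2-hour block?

Over the interval, μ = 2.9 × 2 = 5.8 (a 2-hour block = 2 hours).
P(N ≤ 7) = Σ_{j=0}^{7} e^(−μ) μ^j/j! ≈ 0.7710.

0.7710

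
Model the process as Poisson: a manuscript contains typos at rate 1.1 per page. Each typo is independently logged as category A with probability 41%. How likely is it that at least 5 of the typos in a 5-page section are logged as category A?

Thinning: the typos that are logged as category A themselves form a Poisson process with rate 0.41 × 1.1 = 0.451 per page.
Over the interval, μ = 0.451 × 5 = 2.255 (a 5-page section = 5 pages).
P(N ≥ 5) = 1 − P(N ≤ 4) ≈ 0.0786.

0.0786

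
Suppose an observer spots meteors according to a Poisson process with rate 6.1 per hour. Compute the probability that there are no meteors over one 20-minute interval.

Over the interval, μ = 6.1 × 1/3 ≈ 2.03333 (a 20-minute interval = 1/3 hours).
P(N = 0) = e^(−μ) μ^0/0! = e^(−2.03333) · 2.03333^0/1 ≈ 0.1309.

0.1309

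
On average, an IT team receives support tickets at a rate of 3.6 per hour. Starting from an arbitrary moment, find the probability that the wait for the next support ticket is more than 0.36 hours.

The wait for the next event is exponential with rate λ = 3.6 per hour.
P(T > 0.36) = e^(−λt) = e^(−3.6 × 0.36) = e^(−1.296) ≈ 0.2736.

0.2736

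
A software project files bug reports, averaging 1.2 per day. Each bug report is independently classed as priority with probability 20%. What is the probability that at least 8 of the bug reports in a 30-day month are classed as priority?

0.4311

Thinning: the bug reports that are classed as priority themselves form a Poisson process with rate 0.2 × 1.2 = 0.24 per day.
Over the interval, μ = 0.24 × 30 = 7.2 (a 30-day month = 30 days).
P(N ≥ 8) = 1 − P(N ≤ 7) ≈ 0.4311.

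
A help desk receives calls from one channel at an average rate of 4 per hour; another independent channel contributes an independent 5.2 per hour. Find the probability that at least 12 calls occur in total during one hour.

0.2168

Independent Poisson processes superpose: combined rate λ = 4 + 5.2 = 9.2 per hour.
So μ = 9.2.
P(N ≥ 12) = 1 − P(N ≤ 11) ≈ 0.2168.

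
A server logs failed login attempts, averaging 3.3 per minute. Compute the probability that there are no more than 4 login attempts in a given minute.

With mean μ = 3.3 per minute,
P(N ≤ 4) = Σ_{j=0}^{4} e^(−μ) μ^j/j! ≈ 0.7626.

0.7626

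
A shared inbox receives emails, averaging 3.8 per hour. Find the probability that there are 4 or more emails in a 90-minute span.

0.8200

Over the interval, μ = 3.8 × 1.5 = 5.7 (a 90-minute span = 1.5 hours).
P(N ≥ 4) = 1 − P(N ≤ 3) = 1 − Σ_{j=0}^{3} e^(−μ) μ^j/j! ≈ 0.8200.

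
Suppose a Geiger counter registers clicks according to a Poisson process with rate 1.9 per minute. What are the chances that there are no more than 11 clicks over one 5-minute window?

0.7520

Over the interval, μ = 1.9 × 5 = 9.5 (a 5-minute window = 5 minutes).
P(N ≤ 11) = Σ_{j=0}^{11} e^(−μ) μ^j/j! ≈ 0.7520.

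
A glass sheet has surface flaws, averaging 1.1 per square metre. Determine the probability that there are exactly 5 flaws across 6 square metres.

0.1420

Over the interval, μ = 1.1 × 6 = 6.6 (6 square metres).
P(N = 5) = e^(−μ) μ^5/5! = e^(−6.6) · 6.6^5/120 ≈ 0.1420.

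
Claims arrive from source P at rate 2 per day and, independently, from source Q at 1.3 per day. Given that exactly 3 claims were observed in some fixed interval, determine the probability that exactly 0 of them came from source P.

Given the total, each event is independently from source P with probability p = λ_P/(λ_P+λ_Q) = 2/3.3 ≈ 0.6061.
So K ~ Binomial(3, 2/3.3): P(K = 0) = C(3,0) · (2/3.3)^0 · (1.3/3.3)^3 ≈ 0.0611.

0.0611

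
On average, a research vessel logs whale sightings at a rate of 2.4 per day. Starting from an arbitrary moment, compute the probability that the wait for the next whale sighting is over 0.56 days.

0.2608

The wait for the next event is exponential with rate λ = 2.4 per day.
P(T > 0.56) = e^(−λt) = e^(−2.4 × 0.56) = e^(−1.344) ≈ 0.2608.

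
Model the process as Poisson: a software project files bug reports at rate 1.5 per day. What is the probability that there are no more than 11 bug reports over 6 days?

Over the interval, μ = 1.5 × 6 = 9 (6 days).
P(N ≤ 11) = Σ_{j=0}^{11} e^(−μ) μ^j/j! ≈ 0.8030.

0.8030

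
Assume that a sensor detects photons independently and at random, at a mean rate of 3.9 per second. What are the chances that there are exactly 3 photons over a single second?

0.2001

With mean μ = 3.9 per second,
P(N = 3) = e^(−μ) μ^3/3! = e^(−3.9) · 3.9^3/6 ≈ 0.2001.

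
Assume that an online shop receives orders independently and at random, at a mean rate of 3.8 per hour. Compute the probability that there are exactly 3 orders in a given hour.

0.2046

With mean μ = 3.8 per hour,
P(N = 3) = e^(−μ) μ^3/3! = e^(−3.8) · 3.8^3/6 ≈ 0.2046.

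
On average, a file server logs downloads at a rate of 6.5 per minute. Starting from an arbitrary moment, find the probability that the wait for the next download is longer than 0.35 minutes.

The wait for the next event is exponential with rate λ = 6.5 per minute.
P(T > 0.35) = e^(−λt) = e^(−6.5 × 0.35) = e^(−2.275) ≈ 0.1028.

0.1028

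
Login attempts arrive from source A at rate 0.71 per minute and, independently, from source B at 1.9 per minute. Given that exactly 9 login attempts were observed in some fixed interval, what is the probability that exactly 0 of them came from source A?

0.0574

Given the total, each event is independently from source A with probability p = λ_A/(λ_A+λ_B) = 0.71/2.61 ≈ 0.2720.
So K ~ Binomial(9, 0.71/2.61): P(K = 0) = C(9,0) · (0.71/2.61)^0 · (1.9/2.61)^9 ≈ 0.0574.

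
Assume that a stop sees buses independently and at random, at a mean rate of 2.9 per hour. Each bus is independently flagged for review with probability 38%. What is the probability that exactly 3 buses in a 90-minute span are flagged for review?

0.1441

Thinning: the buses that are flagged for review themselves form a Poisson process with rate 0.38 × 2.9 = 1.102 per hour.
Over the interval, μ = 1.102 × 1.5 = 1.653 (a 90-minute span = 1.5 hours).
P(N = 3) = e^(−1.653) · 1.653^3/3! ≈ 0.1441.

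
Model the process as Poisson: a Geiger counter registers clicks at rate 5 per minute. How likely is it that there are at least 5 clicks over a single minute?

With mean μ = 5 per minute,
P(N ≥ 5) = 1 − P(N ≤ 4) = 1 − Σ_{j=0}^{4} e^(−μ) μ^j/j! ≈ 0.5595.

0.5595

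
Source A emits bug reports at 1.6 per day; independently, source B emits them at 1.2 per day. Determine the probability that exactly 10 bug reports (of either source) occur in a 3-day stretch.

Independent Poisson processes superpose: combined rate λ = 1.6 + 1.2 = 2.8 per day.
Over the interval, μ = 2.8 × 3 = 8.4 (a 3-day stretch = 3 days).
P(N = 10) = e^(−8.4) · 8.4^10/10! ≈ 0.1084.

0.1084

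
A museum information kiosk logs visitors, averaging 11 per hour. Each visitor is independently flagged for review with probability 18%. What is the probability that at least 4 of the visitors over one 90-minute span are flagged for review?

0.3460

Thinning: the visitors that are flagged for review themselves form a Poisson process with rate 0.18 × 11 = 1.98 per hour.
Over the interval, μ = 1.98 × 1.5 = 2.97 (a 90-minute span = 1.5 hours).
P(N ≥ 4) = 1 − P(N ≤ 3) ≈ 0.3460.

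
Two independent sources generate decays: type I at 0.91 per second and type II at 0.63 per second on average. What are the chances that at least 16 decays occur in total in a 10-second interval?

0.4728

Independent Poisson processes superpose: combined rate λ = 0.91 + 0.63 = 1.54 per second.
Over the interval, μ = 1.54 × 10 = 15.4 (a 10-second interval = 10 seconds).
P(N ≥ 16) = 1 − P(N ≤ 15) ≈ 0.4728.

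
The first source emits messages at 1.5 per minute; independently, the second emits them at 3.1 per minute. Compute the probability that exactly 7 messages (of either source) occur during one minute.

0.0869

Independent Poisson processes superpose: combined rate λ = 1.5 + 3.1 = 4.6 per minute.
So μ = 4.6.
P(N = 7) = e^(−4.6) · 4.6^7/7! ≈ 0.0869.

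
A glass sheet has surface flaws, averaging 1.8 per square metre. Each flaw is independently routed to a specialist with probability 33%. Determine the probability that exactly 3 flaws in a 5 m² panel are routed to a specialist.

0.2240

Thinning: the flaws that are routed to a specialist themselves form a Poisson process with rate 0.33 × 1.8 = 0.594 per square metre.
Over the interval, μ = 0.594 × 5 = 2.97 (a 5 m² panel = 5 square metres).
P(N = 3) = e^(−2.97) · 2.97^3/3! ≈ 0.2240.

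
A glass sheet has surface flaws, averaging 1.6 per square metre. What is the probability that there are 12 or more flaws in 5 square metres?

0.1119

Over the interval, μ = 1.6 × 5 = 8 (5 square metres).
P(N ≥ 12) = 1 − P(N ≤ 11) = 1 − Σ_{j=0}^{11} e^(−μ) μ^j/j! ≈ 0.1119.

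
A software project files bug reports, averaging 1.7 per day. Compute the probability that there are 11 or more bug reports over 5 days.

Over the interval, μ = 1.7 × 5 = 8.5 (5 days).
P(N ≥ 11) = 1 − P(N ≤ 10) = 1 − Σ_{j=0}^{10} e^(−μ) μ^j/j! ≈ 0.2366.

0.2366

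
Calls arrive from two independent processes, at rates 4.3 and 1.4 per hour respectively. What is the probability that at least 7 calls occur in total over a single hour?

Independent Poisson processes superpose: combined rate λ = 4.3 + 1.4 = 5.7 per hour.
So μ = 5.7.
P(N ≥ 7) = 1 − P(N ≤ 6) ≈ 0.3456.

0.3456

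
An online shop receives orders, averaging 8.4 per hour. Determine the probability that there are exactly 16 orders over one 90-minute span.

0.0650

Over the interval, μ = 8.4 × 1.5 = 12.6 (a 90-minute span = 1.5 hours).
P(N = 16) = e^(−μ) μ^16/16! = e^(−12.6) · 12.6^16/20922789888000 ≈ 0.0650.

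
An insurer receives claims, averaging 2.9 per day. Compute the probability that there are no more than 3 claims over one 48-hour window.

0.1700

Over the interval, μ = 2.9 × 2 = 5.8 (a 48-hour window = 2 days).
P(N ≤ 3) = Σ_{j=0}^{3} e^(−μ) μ^j/j! ≈ 0.1700.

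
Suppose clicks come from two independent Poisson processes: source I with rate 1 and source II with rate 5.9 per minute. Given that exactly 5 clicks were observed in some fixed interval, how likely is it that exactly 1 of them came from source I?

0.3874

Given the total, each event is independently from source I with probability p = λ_I/(λ_I+λ_II) = 1/6.9 ≈ 0.1449.
So K ~ Binomial(5, 1/6.9): P(K = 1) = C(5,1) · (1/6.9)^1 · (5.9/6.9)^4 ≈ 0.3874.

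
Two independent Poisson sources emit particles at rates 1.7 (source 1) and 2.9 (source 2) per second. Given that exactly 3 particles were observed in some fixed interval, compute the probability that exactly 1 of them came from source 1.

Given the total, each event is independently from source 1 with probability p = λ_1/(λ_1+λ_2) = 1.7/4.6 ≈ 0.3696.
So K ~ Binomial(3, 1.7/4.6): P(K = 1) = C(3,1) · (1.7/4.6)^1 · (2.9/4.6)^2 ≈ 0.4406.

0.4406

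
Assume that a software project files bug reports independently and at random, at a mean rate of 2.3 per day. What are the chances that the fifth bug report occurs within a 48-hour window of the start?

Over the interval, μ = 2.3 × 2 = 4.6 (a 48-hour window = 2 days).
The fifth arrival falls in the interval iff at least 5 events occur there: P(S_5 ≤ t) = P(N ≥ 5) = 1 − P(N ≤ 4) ≈ 0.4868.

0.4868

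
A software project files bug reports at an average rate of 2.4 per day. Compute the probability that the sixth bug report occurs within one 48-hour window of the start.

Over the interval, μ = 2.4 × 2 = 4.8 (a 48-hour window = 2 days).
The sixth arrival falls in the interval iff at least 6 events occur there: P(S_6 ≤ t) = P(N ≥ 6) = 1 − P(N ≤ 5) ≈ 0.3490.

0.3490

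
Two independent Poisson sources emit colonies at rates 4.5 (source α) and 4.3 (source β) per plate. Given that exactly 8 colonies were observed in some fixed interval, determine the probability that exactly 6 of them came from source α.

0.1195

Given the total, each event is independently from source α with probability p = λ_α/(λ_α+λ_β) = 4.5/8.8 ≈ 0.5114.
So K ~ Binomial(8, 4.5/8.8): P(K = 6) = C(8,6) · (4.5/8.8)^6 · (4.3/8.8)^2 ≈ 0.1195.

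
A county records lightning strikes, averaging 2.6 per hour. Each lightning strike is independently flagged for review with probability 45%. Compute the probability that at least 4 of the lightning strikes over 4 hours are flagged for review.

Thinning: the lightning strikes that are flagged for review themselves form a Poisson process with rate 0.45 × 2.6 = 1.17 per hour.
Over the interval, μ = 1.17 × 4 = 4.68 (4 hours).
P(N ≥ 4) = 1 − P(N ≤ 3) ≈ 0.6872.

0.6872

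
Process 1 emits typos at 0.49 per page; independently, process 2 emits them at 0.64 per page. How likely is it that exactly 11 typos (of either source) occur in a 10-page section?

0.1189

Independent Poisson processes superpose: combined rate λ = 0.49 + 0.64 = 1.13 per page.
Over the interval, μ = 1.13 × 10 = 11.3 (a 10-page section = 10 pages).
P(N = 11) = e^(−11.3) · 11.3^11/11! ≈ 0.1189.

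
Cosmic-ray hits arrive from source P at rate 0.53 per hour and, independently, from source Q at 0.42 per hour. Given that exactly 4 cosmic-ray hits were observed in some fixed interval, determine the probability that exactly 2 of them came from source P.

Given the total, each event is independently from source P with probability p = λ_P/(λ_P+λ_Q) = 0.53/0.95 ≈ 0.5579.
So K ~ Binomial(4, 0.53/0.95): P(K = 2) = C(4,2) · (0.53/0.95)^2 · (0.42/0.95)^2 ≈ 0.3650.

0.3650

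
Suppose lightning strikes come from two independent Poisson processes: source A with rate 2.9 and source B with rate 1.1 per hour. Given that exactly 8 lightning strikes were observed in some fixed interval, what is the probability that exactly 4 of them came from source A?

Given the total, each event is independently from source A with probability p = λ_A/(λ_A+λ_B) = 2.9/4 = 0.7250.
So K ~ Binomial(8, 2.9/4): P(K = 4) = C(8,4) · (2.9/4)^4 · (1.1/4)^4 ≈ 0.1106.

0.1106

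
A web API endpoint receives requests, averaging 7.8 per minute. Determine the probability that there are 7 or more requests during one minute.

0.6616

With mean μ = 7.8 per minute,
P(N ≥ 7) = 1 − P(N ≤ 6) = 1 − Σ_{j=0}^{6} e^(−μ) μ^j/j! ≈ 0.6616.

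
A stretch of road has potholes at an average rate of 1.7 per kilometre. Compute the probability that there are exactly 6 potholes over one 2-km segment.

Over the interval, μ = 1.7 × 2 = 3.4 (a 2-km segment = 2 kilometres).
P(N = 6) = e^(−μ) μ^6/6! = e^(−3.4) · 3.4^6/720 ≈ 0.0716.

0.0716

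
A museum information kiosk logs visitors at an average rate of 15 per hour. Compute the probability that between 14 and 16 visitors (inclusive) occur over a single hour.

0.3009

With mean μ = 15 per hour,
P(14 ≤ N ≤ 16) = Σ_{j=14}^{16} e^(−15) · 15^j/j! ≈ 0.3009.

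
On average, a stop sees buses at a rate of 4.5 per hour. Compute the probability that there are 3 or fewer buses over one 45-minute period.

Over the interval, μ = 4.5 × 0.75 = 3.375 (a 45-minute period = 0.75 hours).
P(N ≤ 3) = Σ_{j=0}^{3} e^(−μ) μ^j/j! ≈ 0.5638.

0.5638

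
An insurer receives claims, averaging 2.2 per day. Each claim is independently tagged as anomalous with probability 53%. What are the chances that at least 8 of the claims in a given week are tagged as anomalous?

Thinning: the claims that are tagged as anomalous themselves form a Poisson process with rate 0.53 × 2.2 = 1.166 per day.
Over the interval, μ = 1.166 × 7 = 8.162 (a week = 7 days).
P(N ≥ 8) = 1 − P(N ≤ 7) ≈ 0.5694.

0.5694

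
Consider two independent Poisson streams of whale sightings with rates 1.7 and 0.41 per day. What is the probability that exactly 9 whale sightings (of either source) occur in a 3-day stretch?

Independent Poisson processes superpose: combined rate λ = 1.7 + 0.41 = 2.11 per day.
Over the interval, μ = 2.11 × 3 = 6.33 (a 3-day stretch = 3 days).
P(N = 9) = e^(−6.33) · 6.33^9/9! ≈ 0.0801.

0.0801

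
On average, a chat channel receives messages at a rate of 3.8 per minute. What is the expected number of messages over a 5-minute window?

E[N] = λt = 3.8 × 5 = 19 (a 5-minute window = 5 minutes).

19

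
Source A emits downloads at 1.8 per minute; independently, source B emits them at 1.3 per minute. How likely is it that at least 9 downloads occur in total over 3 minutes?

0.5832

Independent Poisson processes superpose: combined rate λ = 1.8 + 1.3 = 3.1 per minute.
Over the interval, μ = 3.1 × 3 = 9.3 (3 minutes).
P(N ≥ 9) = 1 − P(N ≤ 8) ≈ 0.5832.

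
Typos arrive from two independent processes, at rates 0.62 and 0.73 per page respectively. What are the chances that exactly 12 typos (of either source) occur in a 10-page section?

0.1049

Independent Poisson processes superpose: combined rate λ = 0.62 + 0.73 = 1.35 per page.
Over the interval, μ = 1.35 × 10 = 13.5 (a 10-page section = 10 pages).
P(N = 12) = e^(−13.5) · 13.5^12/12! ≈ 0.1049.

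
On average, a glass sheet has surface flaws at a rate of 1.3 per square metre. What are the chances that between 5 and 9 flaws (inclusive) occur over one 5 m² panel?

0.6537

Over the interval, μ = 1.3 × 5 = 6.5 (a 5 m² panel = 5 square metres).
P(5 ≤ N ≤ 9) = Σ_{j=5}^{9} e^(−6.5) · 6.5^j/j! ≈ 0.6537.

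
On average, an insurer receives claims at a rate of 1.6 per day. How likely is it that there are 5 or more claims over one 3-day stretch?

Over the interval, μ = 1.6 × 3 = 4.8 (a 3-day stretch = 3 days).
P(N ≥ 5) = 1 − P(N ≤ 4) = 1 − Σ_{j=0}^{4} e^(−μ) μ^j/j! ≈ 0.5237.

0.5237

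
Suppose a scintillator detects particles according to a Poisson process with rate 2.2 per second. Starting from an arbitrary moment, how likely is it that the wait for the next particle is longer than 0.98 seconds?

The wait for the next event is exponential with rate λ = 2.2 per second.
P(T > 0.98) = e^(−λt) = e^(−2.2 × 0.98) = e^(−2.156) ≈ 0.1158.

0.1158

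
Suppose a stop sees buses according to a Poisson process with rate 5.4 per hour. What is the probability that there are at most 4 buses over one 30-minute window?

Over the interval, μ = 5.4 × 0.5 = 2.7 (a 30-minute window = 0.5 hours).
P(N ≤ 4) = Σ_{j=0}^{4} e^(−μ) μ^j/j! ≈ 0.8629.

0.8629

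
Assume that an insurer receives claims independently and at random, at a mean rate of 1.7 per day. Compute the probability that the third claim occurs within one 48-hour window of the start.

0.6603

Over the interval, μ = 1.7 × 2 = 3.4 (a 48-hour window = 2 days).
The third arrival falls in the interval iff at least 3 events occur there: P(S_3 ≤ t) = P(N ≥ 3) = 1 − P(N ≤ 2) ≈ 0.6603.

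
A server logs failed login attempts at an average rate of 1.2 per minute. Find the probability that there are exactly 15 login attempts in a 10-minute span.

0.0724

Over the interval, μ = 1.2 × 10 = 12 (a 10-minute span = 10 minutes).
P(N = 15) = e^(−μ) μ^15/15! = e^(−12) · 12^15/1307674368000 ≈ 0.0724.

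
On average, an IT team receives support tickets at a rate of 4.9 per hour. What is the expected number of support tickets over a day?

E[N] = λt = 4.9 × 24 = 117.6 (a day = 24 hours).

117.6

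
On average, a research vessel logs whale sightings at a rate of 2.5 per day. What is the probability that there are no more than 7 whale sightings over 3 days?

Over the interval, μ = 2.5 × 3 = 7.5 (3 days).
P(N ≤ 7) = Σ_{j=0}^{7} e^(−μ) μ^j/j! ≈ 0.5246.

0.5246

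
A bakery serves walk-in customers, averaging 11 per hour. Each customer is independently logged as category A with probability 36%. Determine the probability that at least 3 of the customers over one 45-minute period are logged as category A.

0.5701

Thinning: the customers that are logged as category A themselves form a Poisson process with rate 0.36 × 11 = 3.96 per hour.
Over the interval, μ = 3.96 × 0.75 = 2.97 (a 45-minute period = 0.75 hours).
P(N ≥ 3) = 1 − P(N ≤ 2) ≈ 0.5701.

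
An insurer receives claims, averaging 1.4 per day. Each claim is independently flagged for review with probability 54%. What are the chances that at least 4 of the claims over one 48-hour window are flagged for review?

0.0672

Thinning: the claims that are flagged for review themselves form a Poisson process with rate 0.54 × 1.4 = 0.756 per day.
Over the interval, μ = 0.756 × 2 = 1.512 (a 48-hour window = 2 days).
P(N ≥ 4) = 1 − P(N ≤ 3) ≈ 0.0672.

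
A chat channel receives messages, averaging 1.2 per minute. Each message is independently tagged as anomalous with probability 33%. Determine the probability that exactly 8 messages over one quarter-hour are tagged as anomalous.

Thinning: the messages that are tagged as anomalous themselves form a Poisson process with rate 0.33 × 1.2 = 0.396 per minute.
Over the interval, μ = 0.396 × 15 = 5.94 (a quarter-hour = 15 minutes).
P(N = 8) = e^(−5.94) · 5.94^8/8! ≈ 0.1012.

0.1012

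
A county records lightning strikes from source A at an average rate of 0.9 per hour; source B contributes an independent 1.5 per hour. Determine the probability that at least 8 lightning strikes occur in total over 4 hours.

Independent Poisson processes superpose: combined rate λ = 0.9 + 1.5 = 2.4 per hour.
Over the interval, μ = 2.4 × 4 = 9.6 (4 hours).
P(N ≥ 8) = 1 − P(N ≤ 7) ≈ 0.7416.

0.7416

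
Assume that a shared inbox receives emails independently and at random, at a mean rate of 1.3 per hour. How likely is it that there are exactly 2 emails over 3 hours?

Over the interval, μ = 1.3 × 3 = 3.9 (3 hours).
P(N = 2) = e^(−μ) μ^2/2! = e^(−3.9) · 3.9^2/2 ≈ 0.1539.

0.1539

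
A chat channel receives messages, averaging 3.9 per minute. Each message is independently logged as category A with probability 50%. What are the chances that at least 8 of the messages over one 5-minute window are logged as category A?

0.7564

Thinning: the messages that are logged as category A themselves form a Poisson process with rate 0.5 × 3.9 = 1.95 per minute.
Over the interval, μ = 1.95 × 5 = 9.75 (a 5-minute window = 5 minutes).
P(N ≥ 8) = 1 − P(N ≤ 7) ≈ 0.7564.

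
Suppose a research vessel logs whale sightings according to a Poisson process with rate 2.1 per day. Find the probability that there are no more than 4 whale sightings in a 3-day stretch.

Over the interval, μ = 2.1 × 3 = 6.3 (a 3-day stretch = 3 days).
P(N ≤ 4) = Σ_{j=0}^{4} e^(−μ) μ^j/j! ≈ 0.2469.

0.2469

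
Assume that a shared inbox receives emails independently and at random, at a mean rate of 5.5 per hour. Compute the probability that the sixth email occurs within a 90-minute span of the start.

0.8306

Over the interval, μ = 5.5 × 1.5 = 8.25 (a 90-minute span = 1.5 hours).
The sixth arrival falls in the interval iff at least 6 events occur there: P(S_6 ≤ t) = P(N ≥ 6) = 1 − P(N ≤ 5) ≈ 0.8306.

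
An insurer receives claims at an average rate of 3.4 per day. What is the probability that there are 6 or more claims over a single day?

0.1295

With mean μ = 3.4 per day,
P(N ≥ 6) = 1 − P(N ≤ 5) = 1 − Σ_{j=0}^{5} e^(−μ) μ^j/j! ≈ 0.1295.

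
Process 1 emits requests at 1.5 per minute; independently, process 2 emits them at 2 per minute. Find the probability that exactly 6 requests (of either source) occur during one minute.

0.0771

Independent Poisson processes superpose: combined rate λ = 1.5 + 2 = 3.5 per minute.
So μ = 3.5.
P(N = 6) = e^(−3.5) · 3.5^6/6! ≈ 0.0771.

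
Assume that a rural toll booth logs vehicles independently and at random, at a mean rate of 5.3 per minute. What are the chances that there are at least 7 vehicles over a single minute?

With mean μ = 5.3 per minute,
P(N ≥ 7) = 1 − P(N ≤ 6) = 1 − Σ_{j=0}^{6} e^(−μ) μ^j/j! ≈ 0.2829.

0.2829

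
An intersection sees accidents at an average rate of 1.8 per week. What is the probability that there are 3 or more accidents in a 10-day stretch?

Over the interval, μ = 1.8 × 10/7 ≈ 2.57143 (a 10-day stretch = 10/7 weeks).
P(N ≥ 3) = 1 − P(N ≤ 2) = 1 − Σ_{j=0}^{2} e^(−μ) μ^j/j! ≈ 0.4744.

0.4744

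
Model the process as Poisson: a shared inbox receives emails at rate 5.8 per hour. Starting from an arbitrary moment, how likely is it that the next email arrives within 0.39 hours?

Inter-arrival times are exponential with rate λ = 5.8 per hour.
P(T ≤ 0.39) = 1 − e^(−λt) = 1 − e^(−5.8 × 0.39) = 1 − e^(−2.262) ≈ 0.8959.

0.8959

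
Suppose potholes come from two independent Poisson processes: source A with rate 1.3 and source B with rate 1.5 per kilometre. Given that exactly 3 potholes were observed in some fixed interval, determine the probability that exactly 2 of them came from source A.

Given the total, each event is independently from source A with probability p = λ_A/(λ_A+λ_B) = 1.3/2.8 ≈ 0.4643.
So K ~ Binomial(3, 1.3/2.8): P(K = 2) = C(3,2) · (1.3/2.8)^2 · (1.5/2.8)^1 ≈ 0.3464.

0.3464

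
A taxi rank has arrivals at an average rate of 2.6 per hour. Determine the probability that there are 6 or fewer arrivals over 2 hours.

Over the interval, μ = 2.6 × 2 = 5.2 (2 hours).
P(N ≤ 6) = Σ_{j=0}^{6} e^(−μ) μ^j/j! ≈ 0.7324.

0.7324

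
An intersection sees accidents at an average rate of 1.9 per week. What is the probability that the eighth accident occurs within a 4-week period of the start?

0.4900

Over the interval, μ = 1.9 × 4 = 7.6 (a 4-week period = 4 weeks).
The eighth arrival falls in the interval iff at least 8 events occur there: P(S_8 ≤ t) = P(N ≥ 8) = 1 − P(N ≤ 7) ≈ 0.4900.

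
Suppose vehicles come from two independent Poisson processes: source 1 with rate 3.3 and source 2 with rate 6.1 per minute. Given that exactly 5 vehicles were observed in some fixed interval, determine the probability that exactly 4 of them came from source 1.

0.0493

Given the total, each event is independently from source 1 with probability p = λ_1/(λ_1+λ_2) = 3.3/9.4 ≈ 0.3511.
So K ~ Binomial(5, 3.3/9.4): P(K = 4) = C(5,4) · (3.3/9.4)^4 · (6.1/9.4)^1 ≈ 0.0493.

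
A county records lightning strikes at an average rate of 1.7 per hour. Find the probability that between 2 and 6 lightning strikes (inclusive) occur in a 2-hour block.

Over the interval, μ = 1.7 × 2 = 3.4 (a 2-hour block = 2 hours).
P(2 ≤ N ≤ 6) = Σ_{j=2}^{6} e^(−3.4) · 3.4^j/j! ≈ 0.7953.

0.7953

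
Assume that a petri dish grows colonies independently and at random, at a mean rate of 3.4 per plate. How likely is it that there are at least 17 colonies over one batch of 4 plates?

Over the interval, μ = 3.4 × 4 = 13.6 (a batch of 4 plates = 4 plates).
P(N ≥ 17) = 1 − P(N ≤ 16) = 1 − Σ_{j=0}^{16} e^(−μ) μ^j/j! ≈ 0.2105.

0.2105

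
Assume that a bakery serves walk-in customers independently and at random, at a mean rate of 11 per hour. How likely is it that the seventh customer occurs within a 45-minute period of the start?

0.7162

Over the interval, μ = 11 × 0.75 = 8.25 (a 45-minute period = 0.75 hours).
The seventh arrival falls in the interval iff at least 7 events occur there: P(S_7 ≤ t) = P(N ≥ 7) = 1 − P(N ≤ 6) ≈ 0.7162.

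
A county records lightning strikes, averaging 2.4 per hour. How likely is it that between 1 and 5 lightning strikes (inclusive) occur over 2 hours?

0.6428

Over the interval, μ = 2.4 × 2 = 4.8 (2 hours).
P(1 ≤ N ≤ 5) = Σ_{j=1}^{5} e^(−4.8) · 4.8^j/j! ≈ 0.6428.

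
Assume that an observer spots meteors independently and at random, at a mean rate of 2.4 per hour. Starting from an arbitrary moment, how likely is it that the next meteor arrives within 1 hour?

0.9093

Inter-arrival times are exponential with rate λ = 2.4 per hour.
P(T ≤ 1) = 1 − e^(−λt) = 1 − e^(−2.4 × 1) = 1 − e^(−2.4) ≈ 0.9093.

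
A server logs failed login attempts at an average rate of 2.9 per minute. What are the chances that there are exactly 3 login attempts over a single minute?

With mean μ = 2.9 per minute,
P(N = 3) = e^(−μ) μ^3/3! = e^(−2.9) · 2.9^3/6 ≈ 0.2237.

0.2237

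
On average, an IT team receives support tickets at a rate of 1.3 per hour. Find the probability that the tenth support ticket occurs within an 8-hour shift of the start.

Over the interval, μ = 1.3 × 8 = 10.4 (an 8-hour shift = 8 hours).
The tenth arrival falls in the interval iff at least 10 events occur there: P(S_10 ≤ t) = P(N ≥ 10) = 1 − P(N ≤ 9) ≈ 0.5910.

0.5910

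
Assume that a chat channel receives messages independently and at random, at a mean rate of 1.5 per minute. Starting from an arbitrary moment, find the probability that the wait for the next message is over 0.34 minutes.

The wait for the next event is exponential with rate λ = 1.5 per minute.
P(T > 0.34) = e^(−λt) = e^(−1.5 × 0.34) = e^(−0.51) ≈ 0.6005.

0.6005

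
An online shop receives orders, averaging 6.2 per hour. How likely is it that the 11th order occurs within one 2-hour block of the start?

0.6933

Over the interval, μ = 6.2 × 2 = 12.4 (a 2-hour block = 2 hours).
The 11th arrival falls in the interval iff at least 11 events occur there: P(S_11 ≤ t) = P(N ≥ 11) = 1 − P(N ≤ 10) ≈ 0.6933.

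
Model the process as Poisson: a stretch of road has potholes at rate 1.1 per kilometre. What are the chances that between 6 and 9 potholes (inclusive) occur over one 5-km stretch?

Over the interval, μ = 1.1 × 5 = 5.5 (a 5-km stretch = 5 kilometres).
P(6 ≤ N ≤ 9) = Σ_{j=6}^{9} e^(−5.5) · 5.5^j/j! ≈ 0.4173.

0.4173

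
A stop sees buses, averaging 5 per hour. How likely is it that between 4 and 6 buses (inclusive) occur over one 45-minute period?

Over the interval, μ = 5 × 0.75 = 3.75 (a 45-minute period = 0.75 hours).
P(4 ≤ N ≤ 6) = Σ_{j=4}^{6} e^(−3.75) · 3.75^j/j! ≈ 0.4299.

0.4299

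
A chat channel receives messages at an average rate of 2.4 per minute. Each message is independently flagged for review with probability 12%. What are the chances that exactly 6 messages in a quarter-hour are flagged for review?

Thinning: the messages that are flagged for review themselves form a Poisson process with rate 0.12 × 2.4 = 0.288 per minute.
Over the interval, μ = 0.288 × 15 = 4.32 (a quarter-hour = 15 minutes).
P(N = 6) = e^(−4.32) · 4.32^6/6! ≈ 0.1201.

0.1201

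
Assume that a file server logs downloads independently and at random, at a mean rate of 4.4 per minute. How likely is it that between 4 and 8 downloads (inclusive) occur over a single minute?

0.6047

With mean μ = 4.4 per minute,
P(4 ≤ N ≤ 8) = Σ_{j=4}^{8} e^(−4.4) · 4.4^j/j! ≈ 0.6047.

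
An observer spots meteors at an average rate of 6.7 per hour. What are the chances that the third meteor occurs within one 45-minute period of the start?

Over the interval, μ = 6.7 × 0.75 = 5.025 (a 45-minute period = 0.75 hours).
The third arrival falls in the interval iff at least 3 events occur there: P(S_3 ≤ t) = P(N ≥ 3) = 1 − P(N ≤ 2) ≈ 0.8774.

0.8774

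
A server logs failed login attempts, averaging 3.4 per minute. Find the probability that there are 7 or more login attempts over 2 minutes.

0.5201

Over the interval, μ = 3.4 × 2 = 6.8 (2 minutes).
P(N ≥ 7) = 1 − P(N ≤ 6) = 1 − Σ_{j=0}^{6} e^(−μ) μ^j/j! ≈ 0.5201.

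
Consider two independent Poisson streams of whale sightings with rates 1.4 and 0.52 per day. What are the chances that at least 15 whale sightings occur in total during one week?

0.3704

Independent Poisson processes superpose: combined rate λ = 1.4 + 0.52 = 1.92 per day.
Over the interval, μ = 1.92 × 7 = 13.44 (a week = 7 days).
P(N ≥ 15) = 1 − P(N ≤ 14) ≈ 0.3704.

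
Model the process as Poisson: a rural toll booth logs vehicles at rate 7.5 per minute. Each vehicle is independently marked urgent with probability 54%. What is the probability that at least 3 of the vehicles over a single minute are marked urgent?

0.7691

Thinning: the vehicles that are marked urgent themselves form a Poisson process with rate 0.54 × 7.5 = 4.05 per minute.
So μ = 4.05.
P(N ≥ 3) = 1 − P(N ≤ 2) ≈ 0.7691.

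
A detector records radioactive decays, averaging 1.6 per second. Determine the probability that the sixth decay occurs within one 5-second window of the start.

Over the interval, μ = 1.6 × 5 = 8 (a 5-second window = 5 seconds).
The sixth arrival falls in the interval iff at least 6 events occur there: P(S_6 ≤ t) = P(N ≥ 6) = 1 − P(N ≤ 5) ≈ 0.8088.

0.8088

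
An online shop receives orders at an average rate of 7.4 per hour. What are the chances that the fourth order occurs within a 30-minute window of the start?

Over the interval, μ = 7.4 × 0.5 = 3.7 (a 30-minute window = 0.5 hours).
The fourth arrival falls in the interval iff at least 4 events occur there: P(S_4 ≤ t) = P(N ≥ 4) = 1 − P(N ≤ 3) ≈ 0.5058.

0.5058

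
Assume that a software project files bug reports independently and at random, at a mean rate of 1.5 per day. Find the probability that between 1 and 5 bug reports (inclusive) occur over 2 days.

0.8663

Over the interval, μ = 1.5 × 2 = 3 (2 days).
P(1 ≤ N ≤ 5) = Σ_{j=1}^{5} e^(−3) · 3^j/j! ≈ 0.8663.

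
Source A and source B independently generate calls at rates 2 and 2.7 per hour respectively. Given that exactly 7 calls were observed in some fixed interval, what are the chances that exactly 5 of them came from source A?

Given the total, each event is independently from source A with probability p = λ_A/(λ_A+λ_B) = 2/4.7 ≈ 0.4255.
So K ~ Binomial(7, 2/4.7): P(K = 5) = C(7,5) · (2/4.7)^5 · (2.7/4.7)^2 ≈ 0.0967.

0.0967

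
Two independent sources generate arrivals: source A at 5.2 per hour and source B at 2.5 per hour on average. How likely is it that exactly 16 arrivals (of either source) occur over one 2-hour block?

Independent Poisson processes superpose: combined rate λ = 5.2 + 2.5 = 7.7 per hour.
Over the interval, μ = 7.7 × 2 = 15.4 (a 2-hour block = 2 hours).
P(N = 16) = e^(−15.4) · 15.4^16/16! ≈ 0.0981.

0.0981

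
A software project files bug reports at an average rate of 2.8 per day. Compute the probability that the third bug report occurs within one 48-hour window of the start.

Over the interval, μ = 2.8 × 2 = 5.6 (a 48-hour window = 2 days).
The third arrival falls in the interval iff at least 3 events occur there: P(S_3 ≤ t) = P(N ≥ 3) = 1 − P(N ≤ 2) ≈ 0.9176.

0.9176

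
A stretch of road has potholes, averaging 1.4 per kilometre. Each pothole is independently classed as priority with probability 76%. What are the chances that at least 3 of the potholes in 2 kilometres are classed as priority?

0.3579

Thinning: the potholes that are classed as priority themselves form a Poisson process with rate 0.76 × 1.4 = 1.064 per kilometre.
Over the interval, μ = 1.064 × 2 = 2.128 (2 kilometres).
P(N ≥ 3) = 1 − P(N ≤ 2) ≈ 0.3579.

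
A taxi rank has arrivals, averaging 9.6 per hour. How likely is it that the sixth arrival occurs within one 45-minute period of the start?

Over the interval, μ = 9.6 × 0.75 = 7.2 (a 45-minute period = 0.75 hours).
The sixth arrival falls in the interval iff at least 6 events occur there: P(S_6 ≤ t) = P(N ≥ 6) = 1 − P(N ≤ 5) ≈ 0.7241.

0.7241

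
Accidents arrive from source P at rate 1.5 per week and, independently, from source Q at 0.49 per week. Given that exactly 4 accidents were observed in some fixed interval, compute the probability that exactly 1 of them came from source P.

0.0450

Given the total, each event is independently from source P with probability p = λ_P/(λ_P+λ_Q) = 1.5/1.99 ≈ 0.7538.
So K ~ Binomial(4, 1.5/1.99): P(K = 1) = C(4,1) · (1.5/1.99)^1 · (0.49/1.99)^3 ≈ 0.0450.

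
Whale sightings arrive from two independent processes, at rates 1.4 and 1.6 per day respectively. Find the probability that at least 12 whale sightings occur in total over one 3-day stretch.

0.1970

Independent Poisson processes superpose: combined rate λ = 1.4 + 1.6 = 3 per day.
Over the interval, μ = 3 × 3 = 9 (a 3-day stretch = 3 days).
P(N ≥ 12) = 1 − P(N ≤ 11) ≈ 0.1970.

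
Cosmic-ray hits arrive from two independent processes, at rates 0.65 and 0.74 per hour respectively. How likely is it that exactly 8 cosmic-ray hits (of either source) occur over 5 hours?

Independent Poisson processes superpose: combined rate λ = 0.65 + 0.74 = 1.39 per hour.
Over the interval, μ = 1.39 × 5 = 6.95 (5 hours).
P(N = 8) = e^(−6.95) · 6.95^8/8! ≈ 0.1294.

0.1294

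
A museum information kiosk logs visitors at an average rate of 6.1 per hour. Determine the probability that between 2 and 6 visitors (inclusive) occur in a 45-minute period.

0.7639

Over the interval, μ = 6.1 × 0.75 = 4.575 (a 45-minute period = 0.75 hours).
P(2 ≤ N ≤ 6) = Σ_{j=2}^{6} e^(−4.575) · 4.575^j/j! ≈ 0.7639.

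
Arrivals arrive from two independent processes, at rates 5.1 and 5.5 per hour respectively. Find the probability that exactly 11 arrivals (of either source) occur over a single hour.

Independent Poisson processes superpose: combined rate λ = 5.1 + 5.5 = 10.6 per hour.
So μ = 10.6.
P(N = 11) = e^(−10.6) · 10.6^11/11! ≈ 0.1185.

0.1185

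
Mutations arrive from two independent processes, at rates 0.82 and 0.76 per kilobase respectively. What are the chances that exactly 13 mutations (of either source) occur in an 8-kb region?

0.1094

Independent Poisson processes superpose: combined rate λ = 0.82 + 0.76 = 1.58 per kilobase.
Over the interval, μ = 1.58 × 8 = 12.64 (an 8-kb region = 8 kilobases).
P(N = 13) = e^(−12.64) · 12.64^13/13! ≈ 0.1094.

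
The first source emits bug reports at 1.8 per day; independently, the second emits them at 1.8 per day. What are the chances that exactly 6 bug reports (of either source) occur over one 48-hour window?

Independent Poisson processes superpose: combined rate λ = 1.8 + 1.8 = 3.6 per day.
Over the interval, μ = 3.6 × 2 = 7.2 (a 48-hour window = 2 days).
P(N = 6) = e^(−7.2) · 7.2^6/6! ≈ 0.1445.

0.1445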